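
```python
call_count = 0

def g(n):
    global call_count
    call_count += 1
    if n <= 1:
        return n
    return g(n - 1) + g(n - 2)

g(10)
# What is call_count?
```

Calls(n) = 1 + Calls(n-1) + Calls(n-2); Calls(0)=Calls(1)=1. For n=10 this gives 177.

Answer: 177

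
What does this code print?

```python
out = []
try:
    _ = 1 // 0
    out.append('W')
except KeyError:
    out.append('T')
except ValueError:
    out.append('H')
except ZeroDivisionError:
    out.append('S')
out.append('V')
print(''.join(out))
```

Execution trace: 'S' (except ZeroDivisionError) → 'V' (after the try/except). Output: SV

Answer: SV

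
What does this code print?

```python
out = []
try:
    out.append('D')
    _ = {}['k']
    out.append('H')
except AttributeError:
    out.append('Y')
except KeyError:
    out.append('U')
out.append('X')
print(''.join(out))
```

Execution trace: 'D' (try body) → 'U' (except KeyError) → 'X' (after the try/except). Output: DUX

Answer: DUX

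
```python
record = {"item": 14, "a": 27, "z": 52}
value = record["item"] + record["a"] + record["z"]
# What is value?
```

Trace:
`record = {"item": 14, "a": 27, "z": 52}` → record = {'item': 14, 'a': 27, 'z': 52}
`value = record["item"] + record["a"] + record["z"]` → value = 93
So value = 93

Answer: 93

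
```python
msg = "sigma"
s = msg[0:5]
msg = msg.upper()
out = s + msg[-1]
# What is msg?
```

Trace:
`msg = "sigma"` → msg = 'sigma'
`s = msg[0:5]` → s = 'sigma'
`msg = msg.upper()` → msg = 'SIGMA'
`out = s + msg[-1]` → out = 'sigmaA'
So msg = 'SIGMA'

Answer: 'SIGMA'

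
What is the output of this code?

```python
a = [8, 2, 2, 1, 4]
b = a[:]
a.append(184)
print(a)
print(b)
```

Key concept: slice [:] creates copy.
Step by step:
`a = [8, 2, 2, 1, 4]` → a = [8, 2, 2, 1, 4]
`b = a[:]` → b = [8, 2, 2, 1, 4]
`a.append(184)` → a = [8, 2, 2, 1, 4, 184]
`print(a)` → prints [8, 2, 2, 1, 4, 184]
`print(b)` → prints [8, 2, 2, 1, 4]

Answer:
[8, 2, 2, 1, 4, 184]
[8, 2, 2, 1, 4]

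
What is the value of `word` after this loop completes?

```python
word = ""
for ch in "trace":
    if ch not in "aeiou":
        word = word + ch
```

Remove vowels from 'trace'
`word` takes the values: "" → "t" → "tr" → "trc"

Answer: "trc"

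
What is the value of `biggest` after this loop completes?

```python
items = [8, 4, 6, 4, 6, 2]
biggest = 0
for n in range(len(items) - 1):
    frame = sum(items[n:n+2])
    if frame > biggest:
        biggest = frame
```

Max sum of 2-element window in [8, 4, 6, 4, 6, 2]
`biggest` takes the values: 0 → 12

Answer: 12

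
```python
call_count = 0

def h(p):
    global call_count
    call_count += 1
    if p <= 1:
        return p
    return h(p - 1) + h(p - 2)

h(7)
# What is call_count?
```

Calls(p) = 1 + Calls(p-1) + Calls(p-2); Calls(0)=Calls(1)=1. For p=7 this gives 41.

Answer: 41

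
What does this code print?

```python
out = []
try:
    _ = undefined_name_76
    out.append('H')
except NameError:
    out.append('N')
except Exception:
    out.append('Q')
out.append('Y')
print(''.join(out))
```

Execution trace: 'N' (except NameError) → 'Y' (after the try/except). Output: NY

Answer: NY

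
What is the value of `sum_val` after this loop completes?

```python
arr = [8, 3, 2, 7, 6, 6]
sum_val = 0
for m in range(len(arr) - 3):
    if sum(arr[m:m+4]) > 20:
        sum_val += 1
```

Count windows with sum > 20
`sum_val` takes the values: 0 → 1

Answer: 1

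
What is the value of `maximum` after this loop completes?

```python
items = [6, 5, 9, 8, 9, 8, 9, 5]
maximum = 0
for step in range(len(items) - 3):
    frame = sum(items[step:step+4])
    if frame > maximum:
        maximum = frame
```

Max sum of 4-element window in [6, 5, 9, 8, 9, 8, 9, 5]
`maximum` takes the values: 0 → 28 → 31 → 34

Answer: 34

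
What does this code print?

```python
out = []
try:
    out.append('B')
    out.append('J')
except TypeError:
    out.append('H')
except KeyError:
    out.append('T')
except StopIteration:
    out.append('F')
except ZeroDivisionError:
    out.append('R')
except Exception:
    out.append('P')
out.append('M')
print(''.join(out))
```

Execution trace: 'B' (try body) → 'J' (try body, no exception) → 'M' (after the try/except). Output: BJM

Answer: BJM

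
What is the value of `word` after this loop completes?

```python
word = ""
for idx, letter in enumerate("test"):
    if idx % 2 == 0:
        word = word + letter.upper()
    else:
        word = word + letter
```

Uppercase even positions in 'test'
`word` takes the values: "" → "T" → "Te" → "TeS" → "TeSt"

Answer: "TeSt"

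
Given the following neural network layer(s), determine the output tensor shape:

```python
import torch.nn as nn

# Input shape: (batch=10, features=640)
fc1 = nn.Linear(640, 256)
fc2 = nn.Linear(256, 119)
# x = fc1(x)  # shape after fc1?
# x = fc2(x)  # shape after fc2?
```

Input: (10, 640) -> after fc1: (10, 256) -> Output: (10, 119)

Answer: (10, 119)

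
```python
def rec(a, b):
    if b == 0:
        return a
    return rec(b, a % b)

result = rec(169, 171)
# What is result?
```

rec(169, 171) -> rec(171, 169) -> rec(169, 2) -> rec(2, 1) -> rec(1, 0) -> 1

Answer: 1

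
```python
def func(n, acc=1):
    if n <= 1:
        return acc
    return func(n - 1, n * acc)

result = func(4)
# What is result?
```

Accumulator trace (n, acc): (4, 1) -> (3, 4) -> (2, 12) -> (1, 24) -> return 24

Answer: 24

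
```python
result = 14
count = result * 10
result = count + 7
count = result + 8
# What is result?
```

Trace:
`result = 14` → result = 14
`count = result * 10` → count = 140
`result = count + 7` → result = 147
`count = result + 8` → count = 155
So result = 147

Answer: 147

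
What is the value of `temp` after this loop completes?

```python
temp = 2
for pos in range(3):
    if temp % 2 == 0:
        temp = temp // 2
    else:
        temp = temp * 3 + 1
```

Collatz-style transformation from 2
`temp` takes the values: 2 → 1 → 4 → 2

Answer: 2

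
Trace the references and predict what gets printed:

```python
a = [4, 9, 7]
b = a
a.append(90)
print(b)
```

Key concept: basic list aliasing.
Step by step:
`a = [4, 9, 7]` → a = [4, 9, 7]
`b = a` → b = [4, 9, 7] (same object as a)
`a.append(90)` → a = [4, 9, 7, 90] (same object as b); b = [4, 9, 7, 90] (same object as a)
`print(b)` → prints [4, 9, 7, 90]

Answer: [4, 9, 7, 90]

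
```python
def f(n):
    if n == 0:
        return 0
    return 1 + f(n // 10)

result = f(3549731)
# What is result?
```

Count of digits of 3549731: 7

Answer: 7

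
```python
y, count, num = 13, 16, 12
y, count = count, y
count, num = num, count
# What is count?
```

Trace:
`y, count, num = 13, 16, 12` → y = 13; count = 16; num = 12
`y, count = count, y` → y = 16; count = 13
`count, num = num, count` → count = 12; num = 13
So count = 12

Answer: 12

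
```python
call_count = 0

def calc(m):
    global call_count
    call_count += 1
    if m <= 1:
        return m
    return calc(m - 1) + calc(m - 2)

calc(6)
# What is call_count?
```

Calls(m) = 1 + Calls(m-1) + Calls(m-2); Calls(0)=Calls(1)=1. For m=6 this gives 25.

Answer: 25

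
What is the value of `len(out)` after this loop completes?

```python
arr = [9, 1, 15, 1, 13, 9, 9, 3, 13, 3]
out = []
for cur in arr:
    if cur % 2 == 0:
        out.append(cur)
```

Count even numbers in [9, 1, 15, 1, 13, 9, 9, 3, 13, 3]
`out` takes the values: []
So `len(out)` = 0

Answer: 0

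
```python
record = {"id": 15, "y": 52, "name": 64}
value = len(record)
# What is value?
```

Trace:
`record = {"id": 15, "y": 52, "name": 64}` → record = {'id': 15, 'y': 52, 'name': 64}
`value = len(record)` → value = 3
So value = 3

Answer: 3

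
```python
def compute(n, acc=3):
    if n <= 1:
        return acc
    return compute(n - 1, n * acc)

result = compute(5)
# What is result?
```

Accumulator trace (n, acc): (5, 3) -> (4, 15) -> (3, 60) -> (2, 180) -> (1, 360) -> return 360

Answer: 360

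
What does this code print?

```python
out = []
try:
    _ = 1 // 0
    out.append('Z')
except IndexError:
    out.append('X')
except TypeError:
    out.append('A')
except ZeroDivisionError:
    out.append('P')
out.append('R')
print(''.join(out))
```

Execution trace: 'P' (except ZeroDivisionError) → 'R' (after the try/except). Output: PR

Answer: PR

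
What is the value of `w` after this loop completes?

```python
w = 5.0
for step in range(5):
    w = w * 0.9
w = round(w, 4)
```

Exponential decay: 5.0 * 0.9^5
`w` takes the values: 5.0 → 4.5 → 4.05 → 3.645 → 3.2805 → 2.95245 → 2.9525

Answer: 2.9525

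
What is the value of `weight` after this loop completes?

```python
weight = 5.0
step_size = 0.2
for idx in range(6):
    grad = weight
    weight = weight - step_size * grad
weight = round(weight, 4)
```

Gradient descent: w = 5.0 * (1 - 0.2)^6
`weight` takes the values: 5.0 → 4.0 → 3.2 → 2.56 → 2.048 → 1.6384 → 1.31072 → 1.3107

Answer: 1.3107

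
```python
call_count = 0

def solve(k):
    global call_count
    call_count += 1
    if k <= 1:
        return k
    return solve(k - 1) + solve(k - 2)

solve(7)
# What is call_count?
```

Calls(k) = 1 + Calls(k-1) + Calls(k-2); Calls(0)=Calls(1)=1. For k=7 this gives 41.

Answer: 41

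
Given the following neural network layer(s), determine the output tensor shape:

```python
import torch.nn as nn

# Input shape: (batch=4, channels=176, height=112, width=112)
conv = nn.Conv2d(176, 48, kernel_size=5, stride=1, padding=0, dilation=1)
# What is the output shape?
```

Input: (4, 176, 112, 112) -> Output: (4, 48, 108, 108)

Answer: (4, 48, 108, 108)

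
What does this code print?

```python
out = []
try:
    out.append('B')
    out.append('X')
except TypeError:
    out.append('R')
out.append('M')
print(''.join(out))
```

Execution trace: 'B' (try body) → 'X' (try body, no exception) → 'M' (after the try/except). Output: BXM

Answer: BXM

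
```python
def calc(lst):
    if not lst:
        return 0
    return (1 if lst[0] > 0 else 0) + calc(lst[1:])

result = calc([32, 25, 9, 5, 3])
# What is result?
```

Count of positive elements in [32, 25, 9, 5, 3] = 5

Answer: 5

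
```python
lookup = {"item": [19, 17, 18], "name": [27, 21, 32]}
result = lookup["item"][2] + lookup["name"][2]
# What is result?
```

Trace:
`lookup = {"item": [19, 17, 18], "name": [27, 21, 32]}` → lookup = {'item': [19, 17, 18], 'name': [27, 21, 32]}
`result = lookup["item"][2] + lookup["name"][2]` → result = 50
So result = 50

Answer: 50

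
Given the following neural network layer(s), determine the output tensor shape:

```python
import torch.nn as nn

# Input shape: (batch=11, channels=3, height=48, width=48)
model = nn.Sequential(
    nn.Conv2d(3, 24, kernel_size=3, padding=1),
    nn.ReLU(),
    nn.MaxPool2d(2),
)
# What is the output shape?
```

Input: (11, 3, 48, 48) -> after Conv2d: (11, 24, 48, 48) -> after ReLU: (11, 24, 48, 48) -> Output: (11, 24, 24, 24)

Answer: (11, 24, 24, 24)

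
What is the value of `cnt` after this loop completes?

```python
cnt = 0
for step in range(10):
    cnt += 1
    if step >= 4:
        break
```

Loop breaks when step reaches 4, cnt is 5
`cnt` takes the values: 0 → 1 → 2 → 3 → 4 → 5

Answer: 5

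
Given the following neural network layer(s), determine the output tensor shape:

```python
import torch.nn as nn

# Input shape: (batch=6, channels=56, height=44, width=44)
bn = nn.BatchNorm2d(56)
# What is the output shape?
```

Input: (6, 56, 44, 44) -> Output: (6, 56, 44, 44)

Answer: (6, 56, 44, 44)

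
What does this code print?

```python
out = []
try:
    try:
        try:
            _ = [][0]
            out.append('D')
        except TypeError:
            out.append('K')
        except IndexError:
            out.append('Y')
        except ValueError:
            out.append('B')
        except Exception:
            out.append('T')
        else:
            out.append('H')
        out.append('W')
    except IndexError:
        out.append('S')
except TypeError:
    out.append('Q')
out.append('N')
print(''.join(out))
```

Execution trace: 'Y' (inner except IndexError) → 'W' (try body, no exception) → 'N' (after the try/except). Output: YWN

Answer: YWN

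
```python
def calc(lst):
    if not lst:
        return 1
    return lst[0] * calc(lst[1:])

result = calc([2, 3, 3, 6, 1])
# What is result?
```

Product over [2, 3, 3, 6, 1] = 2 * 3 * 3 * 6 * 1 = 108

Answer: 108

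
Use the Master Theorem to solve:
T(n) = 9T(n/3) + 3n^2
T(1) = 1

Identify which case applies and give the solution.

a=9, b=3, f(n)=3n^2. log_3(9) = 2. Since c=2 = 2, Case 2 applies: T(n) = Θ(n^log_b(a) · log n) = O(n^2 log n).

Answer: O(n^2 log n) - Case 2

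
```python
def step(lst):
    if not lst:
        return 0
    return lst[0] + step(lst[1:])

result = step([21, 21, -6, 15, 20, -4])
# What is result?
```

21 + 21 + (-6) + 15 + 20 + (-4) + 0 = 67

Answer: 67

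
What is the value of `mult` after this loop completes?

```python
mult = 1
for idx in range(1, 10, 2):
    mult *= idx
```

Product of 1, 3, 5, ... up to 9
`mult` takes the values: 1 → 3 → 15 → 105 → 945

Answer: 945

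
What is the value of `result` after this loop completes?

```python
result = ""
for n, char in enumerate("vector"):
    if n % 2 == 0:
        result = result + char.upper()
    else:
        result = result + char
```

Uppercase even positions in 'vector'
`result` takes the values: "" → "V" → "Ve" → "VeC" → "VeCt" → "VeCtO" → "VeCtOr"

Answer: "VeCtOr"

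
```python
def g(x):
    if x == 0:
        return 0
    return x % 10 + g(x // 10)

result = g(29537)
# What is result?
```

Sum of digits of 29537: 7 + 3 + 5 + 9 + 2 = 26

Answer: 26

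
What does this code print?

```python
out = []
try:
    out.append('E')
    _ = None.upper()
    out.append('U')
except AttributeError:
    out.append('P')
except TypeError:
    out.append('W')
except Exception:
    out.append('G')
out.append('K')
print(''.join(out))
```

Execution trace: 'E' (try body) → 'P' (except AttributeError) → 'K' (after the try/except). Output: EPK

Answer: EPK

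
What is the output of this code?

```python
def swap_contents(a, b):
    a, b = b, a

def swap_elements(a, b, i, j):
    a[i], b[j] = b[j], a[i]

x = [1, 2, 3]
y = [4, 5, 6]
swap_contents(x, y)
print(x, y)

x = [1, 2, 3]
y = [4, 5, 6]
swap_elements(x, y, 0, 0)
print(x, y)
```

Key concept: parameter rebinding vs mutation.
Step by step:
`x = [1, 2, 3]` → x = [1, 2, 3]
`y = [4, 5, 6]` → y = [4, 5, 6]
`swap_contents(x, y)` → no visible change to tracked variables
`print(x, y)` → prints [1, 2, 3] [4, 5, 6]
`x = [1, 2, 3]` → x = [1, 2, 3]
`y = [4, 5, 6]` → y = [4, 5, 6]
`swap_elements(x, y, 0, 0)` → x = [4, 2, 3]; y = [1, 5, 6]
`print(x, y)` → prints [4, 2, 3] [1, 5, 6]

Answer:
[1, 2, 3] [4, 5, 6]
[4, 2, 3] [1, 5, 6]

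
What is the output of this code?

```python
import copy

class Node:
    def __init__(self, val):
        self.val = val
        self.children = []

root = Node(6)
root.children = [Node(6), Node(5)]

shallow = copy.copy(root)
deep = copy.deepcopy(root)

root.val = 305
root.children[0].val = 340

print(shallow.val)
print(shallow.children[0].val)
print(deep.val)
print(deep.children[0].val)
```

Key concept: deep copy with custom objects.
Step by step:
`root = Node(6)` → root = Node(val=6, children=[])
`root.children = [Node(6), Node(5)]` → root = Node(val=6, children=[Node(val=6, children=[]), Node(val=5, children=[])])
`shallow = copy.copy(root)` → shallow = Node(val=6, children=[Node(val=6, children=[]), Node(val=5, children=[])])
`deep = copy.deepcopy(root)` → deep = Node(val=6, children=[Node(val=6, children=[]), Node(val=5, children=[])])
`root.val = 305` → root = Node(val=305, children=[Node(val=6, children=[]), Node(val=5, children=[])])
`root.children[0].val = 340` → root = Node(val=305, children=[Node(val=340, children=[]), Node(val=5, children=[])]); shallow = Node(val=6, children=[Node(val=340, children=[]), Node(val=5, children=[])])
`print(shallow.val)` → prints 6
`print(shallow.children[0].val)` → prints 340
`print(deep.val)` → prints 6
`print(deep.children[0].val)` → prints 6

Answer:
6
340
6
6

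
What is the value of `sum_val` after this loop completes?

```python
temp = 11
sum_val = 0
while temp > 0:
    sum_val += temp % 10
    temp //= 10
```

Sum digits of 11
`sum_val` takes the values: 0 → 1 → 2

Answer: 2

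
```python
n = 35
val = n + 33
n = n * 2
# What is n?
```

Trace:
`n = 35` → n = 35
`val = n + 33` → val = 68
`n = n * 2` → n = 70
So n = 70

Answer: 70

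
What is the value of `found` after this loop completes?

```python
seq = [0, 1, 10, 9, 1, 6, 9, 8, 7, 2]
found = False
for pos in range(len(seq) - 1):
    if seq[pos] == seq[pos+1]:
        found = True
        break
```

Check consecutive duplicates in [0, 1, 10, 9, 1, 6, 9, 8, 7, 2]
`found` takes the values: False

Answer: False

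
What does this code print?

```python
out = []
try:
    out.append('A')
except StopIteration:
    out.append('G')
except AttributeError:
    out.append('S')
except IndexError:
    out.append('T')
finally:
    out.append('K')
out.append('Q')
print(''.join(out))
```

Execution trace: 'A' (try body, no exception) → 'K' (finally) → 'Q' (after the try/except). Output: AKQ

Answer: AKQ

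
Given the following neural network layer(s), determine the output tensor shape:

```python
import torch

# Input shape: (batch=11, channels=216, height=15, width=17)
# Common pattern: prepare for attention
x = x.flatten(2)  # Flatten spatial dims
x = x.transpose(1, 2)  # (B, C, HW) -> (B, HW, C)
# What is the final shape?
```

Input: (11, 216, 15, 17) -> after flatten(2): (11, 216, 255) -> Output: (11, 255, 216)

Answer: (11, 255, 216)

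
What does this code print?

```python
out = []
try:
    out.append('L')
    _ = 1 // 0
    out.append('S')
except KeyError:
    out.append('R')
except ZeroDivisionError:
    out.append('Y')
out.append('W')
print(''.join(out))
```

Execution trace: 'L' (try body) → 'Y' (except ZeroDivisionError) → 'W' (after the try/except). Output: LYW

Answer: LYW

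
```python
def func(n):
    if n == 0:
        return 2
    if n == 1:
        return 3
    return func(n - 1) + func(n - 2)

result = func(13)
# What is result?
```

Build up from base cases: func(0)=2, func(1)=3, func(2)=5, func(3)=8, func(4)=13, func(5)=21, func(6)=34, ..., func(13)=987

Answer: 987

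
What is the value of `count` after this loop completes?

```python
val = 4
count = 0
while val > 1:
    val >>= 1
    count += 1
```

Count right shifts until 1
`count` takes the values: 0 → 1 → 2

Answer: 2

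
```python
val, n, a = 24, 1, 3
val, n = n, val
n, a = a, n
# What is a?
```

Trace:
`val, n, a = 24, 1, 3` → val = 24; n = 1; a = 3
`val, n = n, val` → val = 1; n = 24
`n, a = a, n` → n = 3; a = 24
So a = 24

Answer: 24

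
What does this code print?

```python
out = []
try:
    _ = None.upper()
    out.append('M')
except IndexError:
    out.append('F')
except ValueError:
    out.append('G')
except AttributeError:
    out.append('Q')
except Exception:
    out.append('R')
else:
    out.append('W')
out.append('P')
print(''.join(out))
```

Execution trace: 'Q' (except AttributeError) → 'P' (after the try/except). Output: QP

Answer: QP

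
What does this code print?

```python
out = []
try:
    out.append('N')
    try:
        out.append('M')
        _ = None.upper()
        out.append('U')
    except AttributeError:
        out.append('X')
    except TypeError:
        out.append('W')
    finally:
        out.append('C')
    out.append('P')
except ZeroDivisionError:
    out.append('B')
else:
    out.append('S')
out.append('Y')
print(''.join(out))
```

Execution trace: 'N' (try body) → 'M' (inner try body) → 'X' (inner except AttributeError) → 'C' (inner finally) → 'P' (try body, no exception) → 'S' (else) → 'Y' (after the try/except). Output: NMXCPSY

Answer: NMXCPSY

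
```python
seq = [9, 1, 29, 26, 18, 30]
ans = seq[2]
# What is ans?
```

Trace:
`seq = [9, 1, 29, 26, 18, 30]` → seq = [9, 1, 29, 26, 18, 30]
`ans = seq[2]` → ans = 29
So ans = 29

Answer: 29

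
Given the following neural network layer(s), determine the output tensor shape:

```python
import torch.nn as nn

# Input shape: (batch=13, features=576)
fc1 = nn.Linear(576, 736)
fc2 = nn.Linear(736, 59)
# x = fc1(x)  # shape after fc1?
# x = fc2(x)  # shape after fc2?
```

Input: (13, 576) -> after fc1: (13, 736) -> Output: (13, 59)

Answer: (13, 59)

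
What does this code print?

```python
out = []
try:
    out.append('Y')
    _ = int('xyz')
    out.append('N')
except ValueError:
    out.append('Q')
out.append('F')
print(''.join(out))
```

Execution trace: 'Y' (try body) → 'Q' (except ValueError) → 'F' (after the try/except). Output: YQF

Answer: YQF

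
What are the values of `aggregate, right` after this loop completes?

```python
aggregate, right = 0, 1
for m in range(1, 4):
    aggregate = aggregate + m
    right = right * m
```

Sum and factorial of 1 to 3
`aggregate, right` takes the values: (0, 1) → (1, 1) → (3, 1) → (3, 2) → (6, 2) → (6, 6)

Answer: 6, 6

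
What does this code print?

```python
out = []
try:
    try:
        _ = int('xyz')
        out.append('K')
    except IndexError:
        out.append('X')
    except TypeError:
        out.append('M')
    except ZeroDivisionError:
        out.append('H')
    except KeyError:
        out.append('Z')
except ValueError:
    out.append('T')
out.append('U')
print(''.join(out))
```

Execution trace: 'T' (outer except ValueError) → 'U' (after the try/except). Output: TU

Answer: TU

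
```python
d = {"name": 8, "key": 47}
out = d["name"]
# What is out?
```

Trace:
`d = {"name": 8, "key": 47}` → d = {'name': 8, 'key': 47}
`out = d["name"]` → out = 8
So out = 8

Answer: 8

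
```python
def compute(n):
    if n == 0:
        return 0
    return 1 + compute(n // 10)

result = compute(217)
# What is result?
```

Count of digits of 217: 3

Answer: 3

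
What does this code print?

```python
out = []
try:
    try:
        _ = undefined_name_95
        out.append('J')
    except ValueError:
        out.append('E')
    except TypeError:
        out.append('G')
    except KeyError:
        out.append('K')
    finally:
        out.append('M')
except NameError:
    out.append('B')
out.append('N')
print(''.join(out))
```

Execution trace: 'M' (finally) → 'B' (outer except NameError) → 'N' (after the try/except). Output: MBN

Answer: MBN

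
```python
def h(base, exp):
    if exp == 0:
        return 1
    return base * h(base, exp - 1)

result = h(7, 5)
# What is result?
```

h(7, 5) = 7 * 7 * 7 * 7 * 7 = 16807

Answer: 16807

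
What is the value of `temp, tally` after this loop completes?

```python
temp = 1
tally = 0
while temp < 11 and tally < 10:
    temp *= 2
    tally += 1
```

Double until >= 11 or 10 iterations
`temp, tally` takes the values: (1, 0) → (2, 0) → (2, 1) → (4, 1) → (4, 2) → (8, 2) → (8, 3) → (16, 3) → (16, 4)

Answer: 16, 4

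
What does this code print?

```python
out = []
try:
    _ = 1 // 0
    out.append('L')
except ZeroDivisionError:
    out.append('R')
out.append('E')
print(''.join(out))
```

Execution trace: 'R' (except ZeroDivisionError) → 'E' (after the try/except). Output: RE

Answer: RE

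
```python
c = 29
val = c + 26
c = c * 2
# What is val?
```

Trace:
`c = 29` → c = 29
`val = c + 26` → val = 55
`c = c * 2` → c = 58
So val = 55

Answer: 55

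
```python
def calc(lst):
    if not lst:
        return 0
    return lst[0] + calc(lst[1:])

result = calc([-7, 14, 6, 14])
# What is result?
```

(-7) + 14 + 6 + 14 + 0 = 27

Answer: 27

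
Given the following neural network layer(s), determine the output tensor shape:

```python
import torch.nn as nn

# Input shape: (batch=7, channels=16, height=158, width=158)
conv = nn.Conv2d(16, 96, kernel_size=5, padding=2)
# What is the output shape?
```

Input: (7, 16, 158, 158) -> Output: (7, 96, 158, 158)

Answer: (7, 96, 158, 158)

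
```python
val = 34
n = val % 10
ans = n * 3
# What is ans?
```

Trace:
`val = 34` → val = 34
`n = val % 10` → n = 4
`ans = n * 3` → ans = 12
So ans = 12

Answer: 12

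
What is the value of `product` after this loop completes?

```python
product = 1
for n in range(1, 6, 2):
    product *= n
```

Product of 1, 3, 5, ... up to 5
`product` takes the values: 1 → 3 → 15

Answer: 15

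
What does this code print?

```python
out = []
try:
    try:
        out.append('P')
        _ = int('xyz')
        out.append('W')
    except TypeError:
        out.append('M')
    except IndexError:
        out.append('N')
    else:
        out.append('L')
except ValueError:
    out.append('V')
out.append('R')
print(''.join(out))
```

Execution trace: 'P' (try body) → 'V' (outer except ValueError) → 'R' (after the try/except). Output: PVR

Answer: PVR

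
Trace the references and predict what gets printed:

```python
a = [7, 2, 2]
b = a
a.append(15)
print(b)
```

Key concept: basic list aliasing.
Step by step:
`a = [7, 2, 2]` → a = [7, 2, 2]
`b = a` → b = [7, 2, 2] (same object as a)
`a.append(15)` → a = [7, 2, 2, 15] (same object as b); b = [7, 2, 2, 15] (same object as a)
`print(b)` → prints [7, 2, 2, 15]

Answer: [7, 2, 2, 15]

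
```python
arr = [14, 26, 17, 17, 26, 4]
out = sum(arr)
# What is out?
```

Trace:
`arr = [14, 26, 17, 17, 26, 4]` → arr = [14, 26, 17, 17, 26, 4]
`out = sum(arr)` → out = 104
So out = 104

Answer: 104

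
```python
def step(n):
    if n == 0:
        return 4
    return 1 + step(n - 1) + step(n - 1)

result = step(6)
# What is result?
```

step(n) = 1 + 2·step(n-1), step(0)=4. Closed form: (4+1)·2^6 - 1 = 319.

Answer: 319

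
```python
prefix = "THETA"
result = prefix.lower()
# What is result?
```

Trace:
`prefix = "THETA"` → prefix = 'THETA'
`result = prefix.lower()` → result = 'theta'
So result = 'theta'

Answer: 'theta'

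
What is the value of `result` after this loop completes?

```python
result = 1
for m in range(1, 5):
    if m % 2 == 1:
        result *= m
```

Product of odd numbers 1 to 4
`result` takes the values: 1 → 3

Answer: 3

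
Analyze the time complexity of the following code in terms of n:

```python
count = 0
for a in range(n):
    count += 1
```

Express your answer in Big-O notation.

Each loop level contributes: n. Multiplying the contributions gives O(n).

Answer: O(n)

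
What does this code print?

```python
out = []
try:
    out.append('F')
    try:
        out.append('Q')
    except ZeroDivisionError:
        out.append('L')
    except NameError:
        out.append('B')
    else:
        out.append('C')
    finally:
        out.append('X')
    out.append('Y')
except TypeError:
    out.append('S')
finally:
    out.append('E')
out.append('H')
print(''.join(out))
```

Execution trace: 'F' (try body) → 'Q' (inner try body, no exception) → 'C' (inner else) → 'X' (inner finally) → 'Y' (try body, no exception) → 'E' (finally) → 'H' (after the try/except). Output: FQCXYEH

Answer: FQCXYEH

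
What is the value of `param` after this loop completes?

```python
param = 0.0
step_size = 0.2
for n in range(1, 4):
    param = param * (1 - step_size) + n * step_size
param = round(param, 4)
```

Moving average with lr=0.2
`param` takes the values: 0.0 → 0.2 → 0.56 → 1.048

Answer: 1.048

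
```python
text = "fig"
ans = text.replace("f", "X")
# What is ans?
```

Trace:
`text = "fig"` → text = 'fig'
`ans = text.replace("f", "X")` → ans = 'Xig'
So ans = 'Xig'

Answer: 'Xig'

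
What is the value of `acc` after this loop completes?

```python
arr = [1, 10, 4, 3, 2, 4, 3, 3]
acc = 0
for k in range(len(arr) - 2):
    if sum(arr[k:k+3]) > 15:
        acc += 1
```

Count windows with sum > 15
`acc` takes the values: 0 → 1

Answer: 1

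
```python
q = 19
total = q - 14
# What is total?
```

Trace:
`q = 19` → q = 19
`total = q - 14` → total = 5
So total = 5

Answer: 5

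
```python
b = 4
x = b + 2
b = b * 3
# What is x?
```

Trace:
`b = 4` → b = 4
`x = b + 2` → x = 6
`b = b * 3` → b = 12
So x = 6

Answer: 6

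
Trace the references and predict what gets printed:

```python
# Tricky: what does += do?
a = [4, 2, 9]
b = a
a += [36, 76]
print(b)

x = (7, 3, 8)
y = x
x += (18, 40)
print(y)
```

Key concept: += behavior differs for mutable vs immutable.
Step by step:
`a = [4, 2, 9]` → a = [4, 2, 9]
`b = a` → b = [4, 2, 9] (same object as a)
`a += [36, 76]` → a = [4, 2, 9, 36, 76] (same object as b); b = [4, 2, 9, 36, 76] (same object as a)
`print(b)` → prints [4, 2, 9, 36, 76]
`x = (7, 3, 8)` → x = (7, 3, 8)
`y = x` → y = (7, 3, 8)
`x += (18, 40)` → x = (7, 3, 8, 18, 40)
`print(y)` → prints (7, 3, 8)

Answer:
[4, 2, 9, 36, 76]
(7, 3, 8)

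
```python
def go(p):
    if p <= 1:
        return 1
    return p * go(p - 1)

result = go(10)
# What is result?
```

go(10) = 10 * 9 * 8 * 7 * 6 * 5 * 4 * 3 * 2 * 1 = 3628800

Answer: 3628800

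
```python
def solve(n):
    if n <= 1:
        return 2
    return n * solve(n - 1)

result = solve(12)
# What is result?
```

solve(12) = 12 * 11 * 10 * 9 * 8 * 7 * 6 * 5 * 4 * 3 * 2 * 2 = 958003200

Answer: 958003200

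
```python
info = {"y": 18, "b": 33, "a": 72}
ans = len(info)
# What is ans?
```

Trace:
`info = {"y": 18, "b": 33, "a": 72}` → info = {'y': 18, 'b': 33, 'a': 72}
`ans = len(info)` → ans = 3
So ans = 3

Answer: 3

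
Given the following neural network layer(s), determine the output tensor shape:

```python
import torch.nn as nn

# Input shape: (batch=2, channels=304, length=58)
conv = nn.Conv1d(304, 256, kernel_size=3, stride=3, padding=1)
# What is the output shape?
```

Input: (2, 304, 58) -> Output: (2, 256, 20)

Answer: (2, 256, 20)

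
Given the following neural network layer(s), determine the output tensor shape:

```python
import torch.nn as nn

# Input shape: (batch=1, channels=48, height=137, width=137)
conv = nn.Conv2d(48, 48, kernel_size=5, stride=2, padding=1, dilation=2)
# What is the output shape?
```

Input: (1, 48, 137, 137) -> Output: (1, 48, 66, 66)

Answer: (1, 48, 66, 66)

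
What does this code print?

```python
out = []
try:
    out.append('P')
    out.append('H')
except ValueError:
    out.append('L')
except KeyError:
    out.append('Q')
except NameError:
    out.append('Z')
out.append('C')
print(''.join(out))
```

Execution trace: 'P' (try body) → 'H' (try body, no exception) → 'C' (after the try/except). Output: PHC

Answer: PHC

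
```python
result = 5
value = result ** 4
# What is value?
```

Trace:
`result = 5` → result = 5
`value = result ** 4` → value = 625
So value = 625

Answer: 625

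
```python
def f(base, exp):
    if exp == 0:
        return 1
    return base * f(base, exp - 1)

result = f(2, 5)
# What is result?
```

f(2, 5) = 2 * 2 * 2 * 2 * 2 = 32

Answer: 32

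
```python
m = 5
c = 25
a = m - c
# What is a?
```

Trace:
`m = 5` → m = 5
`c = 25` → c = 25
`a = m - c` → a = -20
So a = -20

Answer: -20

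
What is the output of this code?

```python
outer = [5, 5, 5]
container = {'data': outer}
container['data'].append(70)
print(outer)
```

Key concept: dict holds reference to list.
Step by step:
`outer = [5, 5, 5]` → outer = [5, 5, 5]
`container = {'data': outer}` → container = {'data': [5, 5, 5]}
`container['data'].append(70)` → outer = [5, 5, 5, 70]; container = {'data': [5, 5, 5, 70]}
`print(outer)` → prints [5, 5, 5, 70]

Answer: [5, 5, 5, 70]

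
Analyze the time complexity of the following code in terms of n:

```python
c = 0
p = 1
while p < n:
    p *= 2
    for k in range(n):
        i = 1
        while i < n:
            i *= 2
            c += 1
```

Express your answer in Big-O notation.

Each loop level contributes: log n × n × log n. Multiplying the contributions gives O(n log² n).

Answer: O(n log² n)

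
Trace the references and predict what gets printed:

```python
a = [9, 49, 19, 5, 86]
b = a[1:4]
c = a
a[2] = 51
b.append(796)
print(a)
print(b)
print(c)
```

Key concept: slice vs alias.
Step by step:
`a = [9, 49, 19, 5, 86]` → a = [9, 49, 19, 5, 86]
`b = a[1:4]` → b = [49, 19, 5]
`c = a` → c = [9, 49, 19, 5, 86] (same object as a)
`a[2] = 51` → a = [9, 49, 51, 5, 86] (same object as c); c = [9, 49, 51, 5, 86] (same object as a)
`b.append(796)` → b = [49, 19, 5, 796]
`print(a)` → prints [9, 49, 51, 5, 86]
`print(b)` → prints [49, 19, 5, 796]
`print(c)` → prints [9, 49, 51, 5, 86]

Answer:
[9, 49, 51, 5, 86]
[49, 19, 5, 796]
[9, 49, 51, 5, 86]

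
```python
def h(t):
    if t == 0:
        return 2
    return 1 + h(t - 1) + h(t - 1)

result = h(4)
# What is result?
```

h(t) = 1 + 2·h(t-1), h(0)=2. Closed form: (2+1)·2^4 - 1 = 47.

Answer: 47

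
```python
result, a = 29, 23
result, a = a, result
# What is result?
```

Trace:
`result, a = 29, 23` → result = 29; a = 23
`result, a = a, result` → result = 23; a = 29
So result = 23

Answer: 23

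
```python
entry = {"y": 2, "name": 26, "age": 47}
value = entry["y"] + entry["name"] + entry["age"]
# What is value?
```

Trace:
`entry = {"y": 2, "name": 26, "age": 47}` → entry = {'y': 2, 'name': 26, 'age': 47}
`value = entry["y"] + entry["name"] + entry["age"]` → value = 75
So value = 75

Answer: 75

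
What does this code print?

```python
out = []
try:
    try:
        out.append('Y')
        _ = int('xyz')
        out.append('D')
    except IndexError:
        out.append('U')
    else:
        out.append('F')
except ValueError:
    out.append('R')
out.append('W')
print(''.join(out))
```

Execution trace: 'Y' (try body) → 'R' (outer except ValueError) → 'W' (after the try/except). Output: YRW

Answer: YRW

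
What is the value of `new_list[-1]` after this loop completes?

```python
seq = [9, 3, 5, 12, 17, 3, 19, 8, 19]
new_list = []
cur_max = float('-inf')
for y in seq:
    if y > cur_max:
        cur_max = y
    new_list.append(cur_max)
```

Running max ends at 19
`new_list` takes the values: [] → [9] → [9, 9] → [9, 9, 9] → [9, 9, 9, 12] → [9, 9, 9, 12, 17] → [9, 9, 9, 12, 17, 17] → [9, 9, 9, 12, 17, 17, 19] → [9, 9, 9, 12, 17, 17, 19, 19] → [9, 9, 9, 12, 17, 17, 19, 19, 19]
So `new_list[-1]` = 19

Answer: 19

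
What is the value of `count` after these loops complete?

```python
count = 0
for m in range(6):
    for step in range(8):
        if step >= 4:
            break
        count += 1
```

Inner breaks at 4, outer runs 6 times
`count` takes the values: 0 → 1 → 2 → 3 → 4 → 5 → 6 → 7 → 8 → 9 → 10 → 11 → 12 → 13 → 14 → 15 → 16 → 17 → 18 → 19 → 20 → 21 → 22 → 23 → 24

Answer: 24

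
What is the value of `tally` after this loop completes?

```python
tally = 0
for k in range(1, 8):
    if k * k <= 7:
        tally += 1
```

Count numbers where k² ≤ 7
`tally` takes the values: 0 → 1 → 2

Answer: 2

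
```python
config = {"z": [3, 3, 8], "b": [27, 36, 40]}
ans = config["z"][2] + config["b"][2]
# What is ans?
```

Trace:
`config = {"z": [3, 3, 8], "b": [27, 36, 40]}` → config = {'z': [3, 3, 8], 'b': [27, 36, 40]}
`ans = config["z"][2] + config["b"][2]` → ans = 48
So ans = 48

Answer: 48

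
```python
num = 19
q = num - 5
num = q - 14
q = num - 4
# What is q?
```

Trace:
`num = 19` → num = 19
`q = num - 5` → q = 14
`num = q - 14` → num = 0
`q = num - 4` → q = -4
So q = -4

Answer: -4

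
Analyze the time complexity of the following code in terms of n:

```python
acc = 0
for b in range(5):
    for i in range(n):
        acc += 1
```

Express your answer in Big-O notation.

Each loop level contributes: 1 × n. Multiplying the contributions gives O(n).

Answer: O(n)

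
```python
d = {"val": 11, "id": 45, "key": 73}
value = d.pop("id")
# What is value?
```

Trace:
`d = {"val": 11, "id": 45, "key": 73}` → d = {'val': 11, 'id': 45, 'key': 73}
`value = d.pop("id")` → d = {'val': 11, 'key': 73}; value = 45
So value = 45

Answer: 45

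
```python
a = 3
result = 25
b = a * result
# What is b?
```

Trace:
`a = 3` → a = 3
`result = 25` → result = 25
`b = a * result` → b = 75
So b = 75

Answer: 75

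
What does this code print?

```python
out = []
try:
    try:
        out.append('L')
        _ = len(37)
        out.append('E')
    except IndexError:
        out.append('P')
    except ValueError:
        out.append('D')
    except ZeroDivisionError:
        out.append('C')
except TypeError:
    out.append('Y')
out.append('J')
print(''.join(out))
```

Execution trace: 'L' (try body) → 'Y' (outer except TypeError) → 'J' (after the try/except). Output: LYJ

Answer: LYJ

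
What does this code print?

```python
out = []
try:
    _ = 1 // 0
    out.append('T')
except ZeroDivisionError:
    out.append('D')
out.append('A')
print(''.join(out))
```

Execution trace: 'D' (except ZeroDivisionError) → 'A' (after the try/except). Output: DA

Answer: DA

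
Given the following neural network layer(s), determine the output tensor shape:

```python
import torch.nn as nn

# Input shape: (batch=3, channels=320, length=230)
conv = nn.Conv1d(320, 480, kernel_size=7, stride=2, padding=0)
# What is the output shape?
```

Input: (3, 320, 230) -> Output: (3, 480, 112)

Answer: (3, 480, 112)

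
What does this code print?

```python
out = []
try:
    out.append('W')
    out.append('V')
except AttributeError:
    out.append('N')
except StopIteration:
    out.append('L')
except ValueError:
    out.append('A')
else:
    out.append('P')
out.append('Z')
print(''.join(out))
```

Execution trace: 'W' (try body) → 'V' (try body, no exception) → 'P' (else) → 'Z' (after the try/except). Output: WVPZ

Answer: WVPZ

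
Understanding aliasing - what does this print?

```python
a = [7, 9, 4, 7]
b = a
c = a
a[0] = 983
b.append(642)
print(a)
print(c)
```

Key concept: multiple aliases.
Step by step:
`a = [7, 9, 4, 7]` → a = [7, 9, 4, 7]
`b = a` → b = [7, 9, 4, 7] (same object as a)
`c = a` → c = [7, 9, 4, 7] (same object as a, b)
`a[0] = 983` → a = [983, 9, 4, 7] (same object as b, c); b = [983, 9, 4, 7] (same object as a, c); c = [983, 9, 4, 7] (same object as a, b)
`b.append(642)` → a = [983, 9, 4, 7, 642] (same object as b, c); b = [983, 9, 4, 7, 642] (same object as a, c); c = [983, 9, 4, 7, 642] (same object as a, b)
`print(a)` → prints [983, 9, 4, 7, 642]
`print(c)` → prints [983, 9, 4, 7, 642]

Answer:
[983, 9, 4, 7, 642]
[983, 9, 4, 7, 642]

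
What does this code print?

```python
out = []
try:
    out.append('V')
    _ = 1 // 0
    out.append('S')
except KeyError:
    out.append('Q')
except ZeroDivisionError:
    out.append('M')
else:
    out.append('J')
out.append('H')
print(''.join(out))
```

Execution trace: 'V' (try body) → 'M' (except ZeroDivisionError) → 'H' (after the try/except). Output: VMH

Answer: VMH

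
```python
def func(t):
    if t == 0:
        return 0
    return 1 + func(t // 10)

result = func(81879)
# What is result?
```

Count of digits of 81879: 5

Answer: 5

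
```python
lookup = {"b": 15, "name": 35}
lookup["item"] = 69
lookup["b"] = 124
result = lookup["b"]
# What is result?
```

Trace:
`lookup = {"b": 15, "name": 35}` → lookup = {'b': 15, 'name': 35}
`lookup["item"] = 69` → lookup = {'b': 15, 'name': 35, 'item': 69}
`lookup["b"] = 124` → lookup = {'b': 124, 'name': 35, 'item': 69}
`result = lookup["b"]` → result = 124
So result = 124

Answer: 124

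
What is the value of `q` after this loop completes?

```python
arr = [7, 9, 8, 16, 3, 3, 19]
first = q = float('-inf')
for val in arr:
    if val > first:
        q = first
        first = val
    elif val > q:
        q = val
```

Second largest (with repeats) in [7, 9, 8, 16, 3, 3, 19]
`q` takes the values: -inf → 7 → 8 → 9 → 16

Answer: 16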